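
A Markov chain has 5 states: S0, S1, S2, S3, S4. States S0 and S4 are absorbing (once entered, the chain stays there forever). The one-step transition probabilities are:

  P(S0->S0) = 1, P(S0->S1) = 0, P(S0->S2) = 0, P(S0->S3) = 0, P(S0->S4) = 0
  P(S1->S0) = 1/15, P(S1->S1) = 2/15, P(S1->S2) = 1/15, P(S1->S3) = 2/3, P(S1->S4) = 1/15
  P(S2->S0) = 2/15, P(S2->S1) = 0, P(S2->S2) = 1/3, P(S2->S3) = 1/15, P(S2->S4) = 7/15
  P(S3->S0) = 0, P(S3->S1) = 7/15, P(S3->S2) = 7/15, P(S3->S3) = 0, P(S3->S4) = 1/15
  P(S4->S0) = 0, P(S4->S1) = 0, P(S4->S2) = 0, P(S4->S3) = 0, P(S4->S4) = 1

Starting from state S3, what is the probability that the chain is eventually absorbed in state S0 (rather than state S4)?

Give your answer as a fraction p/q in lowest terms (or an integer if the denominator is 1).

Let a_i = P(absorbed in S0 | start in state i).
Boundary conditions: a_S0 = 1, a_S4 = 0.
For each transient state i, a_i = sum_j P(i->j) * a_j:
  a_S1 = 1/15*a_S0 + 2/15*a_S1 + 1/15*a_S2 + 2/3*a_S3 + 1/15*a_S4
  a_S2 = 2/15*a_S0 + 0*a_S1 + 1/3*a_S2 + 1/15*a_S3 + 7/15*a_S4
  a_S3 = 0*a_S0 + 7/15*a_S1 + 7/15*a_S2 + 0*a_S3 + 1/15*a_S4

Substituting a_S0 = 1 and a_S4 = 0, rearrange to (I - Q) a = r where r[i] = P(i -> S0):
  [13/15, -1/15, -2/3] . (a_S1, a_S2, a_S3) = 1/15
  [0, 2/3, -1/15] . (a_S1, a_S2, a_S3) = 2/15
  [-7/15, -7/15, 1] . (a_S1, a_S2, a_S3) = 0

Solving yields:
  a_S1 = 313/1152
  a_S2 = 257/1152
  a_S3 = 133/576

Starting state is S3, so the absorption probability is a_S3 = 133/576.

Answer: 133/576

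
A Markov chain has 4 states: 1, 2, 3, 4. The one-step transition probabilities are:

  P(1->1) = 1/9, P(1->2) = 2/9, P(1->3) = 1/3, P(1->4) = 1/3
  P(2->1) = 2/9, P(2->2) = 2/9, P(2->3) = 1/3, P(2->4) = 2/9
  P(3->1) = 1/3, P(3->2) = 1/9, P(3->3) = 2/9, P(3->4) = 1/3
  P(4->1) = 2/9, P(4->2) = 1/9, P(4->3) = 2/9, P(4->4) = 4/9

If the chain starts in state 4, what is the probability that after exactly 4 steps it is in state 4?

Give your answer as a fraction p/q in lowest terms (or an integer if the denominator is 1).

Answer: 779/2187

Derivation:
Computing P^4 by repeated multiplication:
P^1 =
  1: [1/9, 2/9, 1/3, 1/3]
  2: [2/9, 2/9, 1/3, 2/9]
  3: [1/3, 1/9, 2/9, 1/3]
  4: [2/9, 1/9, 2/9, 4/9]
P^2 =
  1: [20/81, 4/27, 7/27, 28/81]
  2: [19/81, 13/81, 22/81, 1/3]
  3: [17/81, 13/81, 22/81, 29/81]
  4: [2/9, 4/27, 7/27, 10/27]
P^3 =
  1: [163/729, 113/729, 194/729, 259/729]
  2: [55/243, 113/729, 194/729, 257/729]
  3: [167/729, 37/243, 64/243, 259/729]
  4: [55/243, 37/243, 64/243, 29/81]
P^4 =
  1: [1489/6561, 335/2187, 578/2187, 2333/6561]
  2: [1487/6561, 1007/6561, 1736/6561, 259/729]
  3: [1483/6561, 1007/6561, 1736/6561, 2335/6561]
  4: [55/243, 335/2187, 578/2187, 779/2187]

(P^4)[4 -> 4] = 779/2187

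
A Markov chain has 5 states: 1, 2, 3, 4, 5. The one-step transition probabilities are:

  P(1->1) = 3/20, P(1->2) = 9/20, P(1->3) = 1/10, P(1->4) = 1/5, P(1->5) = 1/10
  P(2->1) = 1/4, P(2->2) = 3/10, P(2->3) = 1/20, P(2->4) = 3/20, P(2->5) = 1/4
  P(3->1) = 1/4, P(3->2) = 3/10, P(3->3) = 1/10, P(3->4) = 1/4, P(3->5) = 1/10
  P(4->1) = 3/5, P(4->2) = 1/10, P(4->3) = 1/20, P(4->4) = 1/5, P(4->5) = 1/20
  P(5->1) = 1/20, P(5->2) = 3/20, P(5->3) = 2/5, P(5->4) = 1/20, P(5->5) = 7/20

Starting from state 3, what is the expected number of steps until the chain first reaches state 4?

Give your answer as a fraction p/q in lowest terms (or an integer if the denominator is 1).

Answer: 9112/1565

Derivation:
Let h_i = expected steps to first reach 4 from state i.
Boundary: h_4 = 0.
First-step equations for the other states:
  h_1 = 1 + 3/20*h_1 + 9/20*h_2 + 1/10*h_3 + 1/5*h_4 + 1/10*h_5
  h_2 = 1 + 1/4*h_1 + 3/10*h_2 + 1/20*h_3 + 3/20*h_4 + 1/4*h_5
  h_3 = 1 + 1/4*h_1 + 3/10*h_2 + 1/10*h_3 + 1/4*h_4 + 1/10*h_5
  h_5 = 1 + 1/20*h_1 + 3/20*h_2 + 2/5*h_3 + 1/20*h_4 + 7/20*h_5

Substituting h_4 = 0 and rearranging gives the linear system (I - Q) h = 1:
  [17/20, -9/20, -1/10, -1/10] . (h_1, h_2, h_3, h_5) = 1
  [-1/4, 7/10, -1/20, -1/4] . (h_1, h_2, h_3, h_5) = 1
  [-1/4, -3/10, 9/10, -1/10] . (h_1, h_2, h_3, h_5) = 1
  [-1/20, -3/20, -2/5, 13/20] . (h_1, h_2, h_3, h_5) = 1

Solving yields:
  h_1 = 9692/1565
  h_2 = 10328/1565
  h_3 = 9112/1565
  h_5 = 11144/1565

Starting state is 3, so the expected hitting time is h_3 = 9112/1565.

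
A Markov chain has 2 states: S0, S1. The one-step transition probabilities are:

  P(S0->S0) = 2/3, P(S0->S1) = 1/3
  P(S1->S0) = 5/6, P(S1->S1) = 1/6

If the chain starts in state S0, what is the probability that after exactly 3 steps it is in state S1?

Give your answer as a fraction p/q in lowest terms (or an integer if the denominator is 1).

Answer: 31/108

Derivation:
Computing P^3 by repeated multiplication:
P^1 =
  S0: [2/3, 1/3]
  S1: [5/6, 1/6]
P^2 =
  S0: [13/18, 5/18]
  S1: [25/36, 11/36]
P^3 =
  S0: [77/108, 31/108]
  S1: [155/216, 61/216]

(P^3)[S0 -> S1] = 31/108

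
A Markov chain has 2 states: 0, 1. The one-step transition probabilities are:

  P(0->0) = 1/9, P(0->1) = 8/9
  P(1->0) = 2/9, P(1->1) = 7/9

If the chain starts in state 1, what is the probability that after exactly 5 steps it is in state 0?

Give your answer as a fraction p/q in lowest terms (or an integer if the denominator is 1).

Answer: 11810/59049

Derivation:
Computing P^5 by repeated multiplication:
P^1 =
  0: [1/9, 8/9]
  1: [2/9, 7/9]
P^2 =
  0: [17/81, 64/81]
  1: [16/81, 65/81]
P^3 =
  0: [145/729, 584/729]
  1: [146/729, 583/729]
P^4 =
  0: [1313/6561, 5248/6561]
  1: [1312/6561, 5249/6561]
P^5 =
  0: [11809/59049, 47240/59049]
  1: [11810/59049, 47239/59049]

(P^5)[1 -> 0] = 11810/59049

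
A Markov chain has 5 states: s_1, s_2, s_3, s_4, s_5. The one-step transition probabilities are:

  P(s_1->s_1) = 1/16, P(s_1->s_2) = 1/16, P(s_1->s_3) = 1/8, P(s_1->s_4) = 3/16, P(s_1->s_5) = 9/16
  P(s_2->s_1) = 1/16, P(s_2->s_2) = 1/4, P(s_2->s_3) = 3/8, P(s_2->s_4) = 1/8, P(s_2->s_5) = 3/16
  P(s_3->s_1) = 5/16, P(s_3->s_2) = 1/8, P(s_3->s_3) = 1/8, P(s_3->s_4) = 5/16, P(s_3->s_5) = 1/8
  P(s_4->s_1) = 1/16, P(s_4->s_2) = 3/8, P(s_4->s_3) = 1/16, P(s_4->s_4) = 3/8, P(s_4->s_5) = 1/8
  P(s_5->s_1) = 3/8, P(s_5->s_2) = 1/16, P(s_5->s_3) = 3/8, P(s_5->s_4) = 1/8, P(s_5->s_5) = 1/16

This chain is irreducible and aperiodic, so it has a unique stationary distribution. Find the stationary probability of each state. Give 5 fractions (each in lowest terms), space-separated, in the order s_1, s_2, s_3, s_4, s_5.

Answer: 4093/23127 12656/69381 14317/69381 16166/69381 13963/69381

Derivation:
The stationary distribution satisfies pi = pi * P, i.e.:
  pi_s_1 = 1/16*pi_s_1 + 1/16*pi_s_2 + 5/16*pi_s_3 + 1/16*pi_s_4 + 3/8*pi_s_5
  pi_s_2 = 1/16*pi_s_1 + 1/4*pi_s_2 + 1/8*pi_s_3 + 3/8*pi_s_4 + 1/16*pi_s_5
  pi_s_3 = 1/8*pi_s_1 + 3/8*pi_s_2 + 1/8*pi_s_3 + 1/16*pi_s_4 + 3/8*pi_s_5
  pi_s_4 = 3/16*pi_s_1 + 1/8*pi_s_2 + 5/16*pi_s_3 + 3/8*pi_s_4 + 1/8*pi_s_5
  pi_s_5 = 9/16*pi_s_1 + 3/16*pi_s_2 + 1/8*pi_s_3 + 1/8*pi_s_4 + 1/16*pi_s_5
with normalization: pi_s_1 + pi_s_2 + pi_s_3 + pi_s_4 + pi_s_5 = 1.

Using the first 4 balance equations plus normalization, the linear system A*pi = b is:
  [-15/16, 1/16, 5/16, 1/16, 3/8] . pi = 0
  [1/16, -3/4, 1/8, 3/8, 1/16] . pi = 0
  [1/8, 3/8, -7/8, 1/16, 3/8] . pi = 0
  [3/16, 1/8, 5/16, -5/8, 1/8] . pi = 0
  [1, 1, 1, 1, 1] . pi = 1

Solving yields:
  pi_s_1 = 4093/23127
  pi_s_2 = 12656/69381
  pi_s_3 = 14317/69381
  pi_s_4 = 16166/69381
  pi_s_5 = 13963/69381

Verification (pi * P):
  4093/23127*1/16 + 12656/69381*1/16 + 14317/69381*5/16 + 16166/69381*1/16 + 13963/69381*3/8 = 4093/23127 = pi_s_1  (ok)
  4093/23127*1/16 + 12656/69381*1/4 + 14317/69381*1/8 + 16166/69381*3/8 + 13963/69381*1/16 = 12656/69381 = pi_s_2  (ok)
  4093/23127*1/8 + 12656/69381*3/8 + 14317/69381*1/8 + 16166/69381*1/16 + 13963/69381*3/8 = 14317/69381 = pi_s_3  (ok)
  4093/23127*3/16 + 12656/69381*1/8 + 14317/69381*5/16 + 16166/69381*3/8 + 13963/69381*1/8 = 16166/69381 = pi_s_4  (ok)
  4093/23127*9/16 + 12656/69381*3/16 + 14317/69381*1/8 + 16166/69381*1/8 + 13963/69381*1/16 = 13963/69381 = pi_s_5  (ok)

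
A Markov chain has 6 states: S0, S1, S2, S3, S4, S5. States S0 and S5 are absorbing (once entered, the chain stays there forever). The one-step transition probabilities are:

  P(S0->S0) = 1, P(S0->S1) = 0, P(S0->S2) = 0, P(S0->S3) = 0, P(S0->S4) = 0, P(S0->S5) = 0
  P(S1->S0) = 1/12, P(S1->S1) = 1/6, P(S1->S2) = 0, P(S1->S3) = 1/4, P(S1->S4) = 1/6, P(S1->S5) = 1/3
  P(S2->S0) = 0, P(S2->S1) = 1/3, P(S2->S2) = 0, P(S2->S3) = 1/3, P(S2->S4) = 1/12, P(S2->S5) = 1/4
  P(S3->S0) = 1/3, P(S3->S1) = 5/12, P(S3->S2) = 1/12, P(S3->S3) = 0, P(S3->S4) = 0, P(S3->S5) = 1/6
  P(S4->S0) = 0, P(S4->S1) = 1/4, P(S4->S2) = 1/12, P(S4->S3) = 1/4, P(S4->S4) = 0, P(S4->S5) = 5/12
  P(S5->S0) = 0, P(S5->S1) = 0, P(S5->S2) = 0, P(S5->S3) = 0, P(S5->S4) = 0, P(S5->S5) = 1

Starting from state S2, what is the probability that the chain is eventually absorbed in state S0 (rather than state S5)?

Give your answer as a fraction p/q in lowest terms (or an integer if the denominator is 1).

Let a_i = P(absorbed in S0 | start in state i).
Boundary conditions: a_S0 = 1, a_S5 = 0.
For each transient state i, a_i = sum_j P(i->j) * a_j:
  a_S1 = 1/12*a_S0 + 1/6*a_S1 + 0*a_S2 + 1/4*a_S3 + 1/6*a_S4 + 1/3*a_S5
  a_S2 = 0*a_S0 + 1/3*a_S1 + 0*a_S2 + 1/3*a_S3 + 1/12*a_S4 + 1/4*a_S5
  a_S3 = 1/3*a_S0 + 5/12*a_S1 + 1/12*a_S2 + 0*a_S3 + 0*a_S4 + 1/6*a_S5
  a_S4 = 0*a_S0 + 1/4*a_S1 + 1/12*a_S2 + 1/4*a_S3 + 0*a_S4 + 5/12*a_S5

Substituting a_S0 = 1 and a_S5 = 0, rearrange to (I - Q) a = r where r[i] = P(i -> S0):
  [5/6, 0, -1/4, -1/6] . (a_S1, a_S2, a_S3, a_S4) = 1/12
  [-1/3, 1, -1/3, -1/12] . (a_S1, a_S2, a_S3, a_S4) = 0
  [-5/12, -1/12, 1, 0] . (a_S1, a_S2, a_S3, a_S4) = 1/3
  [-1/4, -1/12, -1/4, 1] . (a_S1, a_S2, a_S3, a_S4) = 0

Solving yields:
  a_S1 = 3701/12992
  a_S2 = 3519/12992
  a_S3 = 3083/6496
  a_S4 = 345/1624

Starting state is S2, so the absorption probability is a_S2 = 3519/12992.

Answer: 3519/12992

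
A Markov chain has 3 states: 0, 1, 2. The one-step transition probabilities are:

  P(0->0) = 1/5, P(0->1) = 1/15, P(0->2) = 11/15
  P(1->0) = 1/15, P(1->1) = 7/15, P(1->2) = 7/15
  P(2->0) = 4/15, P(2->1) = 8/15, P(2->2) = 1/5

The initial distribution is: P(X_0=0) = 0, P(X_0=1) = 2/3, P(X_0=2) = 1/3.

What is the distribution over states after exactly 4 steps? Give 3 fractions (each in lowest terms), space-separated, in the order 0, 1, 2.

Answer: 8584/50625 64724/151875 61399/151875

Derivation:
Propagating the distribution step by step (d_{t+1} = d_t * P):
d_0 = (0=0, 1=2/3, 2=1/3)
  d_1[0] = 0*1/5 + 2/3*1/15 + 1/3*4/15 = 2/15
  d_1[1] = 0*1/15 + 2/3*7/15 + 1/3*8/15 = 22/45
  d_1[2] = 0*11/15 + 2/3*7/15 + 1/3*1/5 = 17/45
d_1 = (0=2/15, 1=22/45, 2=17/45)
  d_2[0] = 2/15*1/5 + 22/45*1/15 + 17/45*4/15 = 4/25
  d_2[1] = 2/15*1/15 + 22/45*7/15 + 17/45*8/15 = 296/675
  d_2[2] = 2/15*11/15 + 22/45*7/15 + 17/45*1/5 = 271/675
d_2 = (0=4/25, 1=296/675, 2=271/675)
  d_3[0] = 4/25*1/5 + 296/675*1/15 + 271/675*4/15 = 568/3375
  d_3[1] = 4/25*1/15 + 296/675*7/15 + 271/675*8/15 = 4348/10125
  d_3[2] = 4/25*11/15 + 296/675*7/15 + 271/675*1/5 = 4073/10125
d_3 = (0=568/3375, 1=4348/10125, 2=4073/10125)
  d_4[0] = 568/3375*1/5 + 4348/10125*1/15 + 4073/10125*4/15 = 8584/50625
  d_4[1] = 568/3375*1/15 + 4348/10125*7/15 + 4073/10125*8/15 = 64724/151875
  d_4[2] = 568/3375*11/15 + 4348/10125*7/15 + 4073/10125*1/5 = 61399/151875
d_4 = (0=8584/50625, 1=64724/151875, 2=61399/151875)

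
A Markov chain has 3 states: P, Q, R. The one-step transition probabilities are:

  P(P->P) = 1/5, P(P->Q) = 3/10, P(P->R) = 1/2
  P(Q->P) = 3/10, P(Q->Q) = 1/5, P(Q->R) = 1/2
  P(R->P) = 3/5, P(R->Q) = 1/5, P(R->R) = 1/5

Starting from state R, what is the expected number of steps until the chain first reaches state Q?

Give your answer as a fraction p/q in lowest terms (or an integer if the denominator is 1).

Let h_i = expected steps to first reach Q from state i.
Boundary: h_Q = 0.
First-step equations for the other states:
  h_P = 1 + 1/5*h_P + 3/10*h_Q + 1/2*h_R
  h_R = 1 + 3/5*h_P + 1/5*h_Q + 1/5*h_R

Substituting h_Q = 0 and rearranging gives the linear system (I - Q) h = 1:
  [4/5, -1/2] . (h_P, h_R) = 1
  [-3/5, 4/5] . (h_P, h_R) = 1

Solving yields:
  h_P = 65/17
  h_R = 70/17

Starting state is R, so the expected hitting time is h_R = 70/17.

Answer: 70/17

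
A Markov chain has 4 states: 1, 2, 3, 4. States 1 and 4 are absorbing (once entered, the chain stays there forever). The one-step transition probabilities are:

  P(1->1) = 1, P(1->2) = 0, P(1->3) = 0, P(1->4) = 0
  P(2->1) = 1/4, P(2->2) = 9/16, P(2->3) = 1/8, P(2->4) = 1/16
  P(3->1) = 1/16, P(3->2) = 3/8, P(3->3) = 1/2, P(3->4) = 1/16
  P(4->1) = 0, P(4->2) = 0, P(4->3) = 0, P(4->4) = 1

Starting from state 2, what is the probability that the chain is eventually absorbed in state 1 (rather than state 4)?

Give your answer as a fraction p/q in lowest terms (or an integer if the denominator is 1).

Answer: 17/22

Derivation:
Let a_i = P(absorbed in 1 | start in state i).
Boundary conditions: a_1 = 1, a_4 = 0.
For each transient state i, a_i = sum_j P(i->j) * a_j:
  a_2 = 1/4*a_1 + 9/16*a_2 + 1/8*a_3 + 1/16*a_4
  a_3 = 1/16*a_1 + 3/8*a_2 + 1/2*a_3 + 1/16*a_4

Substituting a_1 = 1 and a_4 = 0, rearrange to (I - Q) a = r where r[i] = P(i -> 1):
  [7/16, -1/8] . (a_2, a_3) = 1/4
  [-3/8, 1/2] . (a_2, a_3) = 1/16

Solving yields:
  a_2 = 17/22
  a_3 = 31/44

Starting state is 2, so the absorption probability is a_2 = 17/22.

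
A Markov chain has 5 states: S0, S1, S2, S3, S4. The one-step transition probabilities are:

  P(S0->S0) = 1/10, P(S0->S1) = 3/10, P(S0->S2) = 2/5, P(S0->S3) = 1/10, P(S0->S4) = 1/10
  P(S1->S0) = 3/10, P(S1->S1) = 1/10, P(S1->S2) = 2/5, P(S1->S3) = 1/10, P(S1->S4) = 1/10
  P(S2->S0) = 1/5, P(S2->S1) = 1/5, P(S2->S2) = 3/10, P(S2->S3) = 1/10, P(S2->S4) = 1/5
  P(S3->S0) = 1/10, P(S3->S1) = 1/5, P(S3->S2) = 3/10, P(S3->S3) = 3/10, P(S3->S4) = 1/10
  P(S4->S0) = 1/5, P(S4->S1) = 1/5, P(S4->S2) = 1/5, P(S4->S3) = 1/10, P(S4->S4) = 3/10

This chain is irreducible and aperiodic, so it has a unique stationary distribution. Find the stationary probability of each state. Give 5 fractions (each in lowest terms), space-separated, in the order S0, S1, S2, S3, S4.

Answer: 181/960 191/960 29/90 1/8 119/720

Derivation:
The stationary distribution satisfies pi = pi * P, i.e.:
  pi_S0 = 1/10*pi_S0 + 3/10*pi_S1 + 1/5*pi_S2 + 1/10*pi_S3 + 1/5*pi_S4
  pi_S1 = 3/10*pi_S0 + 1/10*pi_S1 + 1/5*pi_S2 + 1/5*pi_S3 + 1/5*pi_S4
  pi_S2 = 2/5*pi_S0 + 2/5*pi_S1 + 3/10*pi_S2 + 3/10*pi_S3 + 1/5*pi_S4
  pi_S3 = 1/10*pi_S0 + 1/10*pi_S1 + 1/10*pi_S2 + 3/10*pi_S3 + 1/10*pi_S4
  pi_S4 = 1/10*pi_S0 + 1/10*pi_S1 + 1/5*pi_S2 + 1/10*pi_S3 + 3/10*pi_S4
with normalization: pi_S0 + pi_S1 + pi_S2 + pi_S3 + pi_S4 = 1.

Using the first 4 balance equations plus normalization, the linear system A*pi = b is:
  [-9/10, 3/10, 1/5, 1/10, 1/5] . pi = 0
  [3/10, -9/10, 1/5, 1/5, 1/5] . pi = 0
  [2/5, 2/5, -7/10, 3/10, 1/5] . pi = 0
  [1/10, 1/10, 1/10, -7/10, 1/10] . pi = 0
  [1, 1, 1, 1, 1] . pi = 1

Solving yields:
  pi_S0 = 181/960
  pi_S1 = 191/960
  pi_S2 = 29/90
  pi_S3 = 1/8
  pi_S4 = 119/720

Verification (pi * P):
  181/960*1/10 + 191/960*3/10 + 29/90*1/5 + 1/8*1/10 + 119/720*1/5 = 181/960 = pi_S0  (ok)
  181/960*3/10 + 191/960*1/10 + 29/90*1/5 + 1/8*1/5 + 119/720*1/5 = 191/960 = pi_S1  (ok)
  181/960*2/5 + 191/960*2/5 + 29/90*3/10 + 1/8*3/10 + 119/720*1/5 = 29/90 = pi_S2  (ok)
  181/960*1/10 + 191/960*1/10 + 29/90*1/10 + 1/8*3/10 + 119/720*1/10 = 1/8 = pi_S3  (ok)
  181/960*1/10 + 191/960*1/10 + 29/90*1/5 + 1/8*1/10 + 119/720*3/10 = 119/720 = pi_S4  (ok)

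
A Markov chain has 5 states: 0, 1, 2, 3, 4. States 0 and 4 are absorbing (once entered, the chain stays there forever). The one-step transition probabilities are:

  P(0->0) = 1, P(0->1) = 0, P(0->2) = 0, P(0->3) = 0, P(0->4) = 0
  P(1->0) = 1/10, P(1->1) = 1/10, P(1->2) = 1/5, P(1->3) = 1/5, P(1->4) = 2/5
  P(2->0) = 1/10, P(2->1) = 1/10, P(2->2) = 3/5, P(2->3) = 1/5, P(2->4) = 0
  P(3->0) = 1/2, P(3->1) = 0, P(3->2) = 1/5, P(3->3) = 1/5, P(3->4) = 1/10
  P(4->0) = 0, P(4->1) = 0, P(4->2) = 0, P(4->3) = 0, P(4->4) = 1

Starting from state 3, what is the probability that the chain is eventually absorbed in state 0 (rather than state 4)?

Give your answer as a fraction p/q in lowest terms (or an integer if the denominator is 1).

Answer: 95/116

Derivation:
Let a_i = P(absorbed in 0 | start in state i).
Boundary conditions: a_0 = 1, a_4 = 0.
For each transient state i, a_i = sum_j P(i->j) * a_j:
  a_1 = 1/10*a_0 + 1/10*a_1 + 1/5*a_2 + 1/5*a_3 + 2/5*a_4
  a_2 = 1/10*a_0 + 1/10*a_1 + 3/5*a_2 + 1/5*a_3 + 0*a_4
  a_3 = 1/2*a_0 + 0*a_1 + 1/5*a_2 + 1/5*a_3 + 1/10*a_4

Substituting a_0 = 1 and a_4 = 0, rearrange to (I - Q) a = r where r[i] = P(i -> 0):
  [9/10, -1/5, -1/5] . (a_1, a_2, a_3) = 1/10
  [-1/10, 2/5, -1/5] . (a_1, a_2, a_3) = 1/10
  [0, -1/5, 4/5] . (a_1, a_2, a_3) = 1/2

Solving yields:
  a_1 = 27/58
  a_2 = 45/58
  a_3 = 95/116

Starting state is 3, so the absorption probability is a_3 = 95/116.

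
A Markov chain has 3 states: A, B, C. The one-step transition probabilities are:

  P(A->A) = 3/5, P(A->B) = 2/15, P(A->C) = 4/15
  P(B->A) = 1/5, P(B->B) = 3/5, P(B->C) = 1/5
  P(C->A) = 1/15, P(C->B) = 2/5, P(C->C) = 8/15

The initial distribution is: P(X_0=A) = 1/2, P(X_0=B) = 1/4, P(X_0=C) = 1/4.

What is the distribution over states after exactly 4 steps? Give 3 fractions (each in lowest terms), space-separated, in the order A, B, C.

Answer: 27041/101250 9097/22500 13309/40500

Derivation:
Propagating the distribution step by step (d_{t+1} = d_t * P):
d_0 = (A=1/2, B=1/4, C=1/4)
  d_1[A] = 1/2*3/5 + 1/4*1/5 + 1/4*1/15 = 11/30
  d_1[B] = 1/2*2/15 + 1/4*3/5 + 1/4*2/5 = 19/60
  d_1[C] = 1/2*4/15 + 1/4*1/5 + 1/4*8/15 = 19/60
d_1 = (A=11/30, B=19/60, C=19/60)
  d_2[A] = 11/30*3/5 + 19/60*1/5 + 19/60*1/15 = 137/450
  d_2[B] = 11/30*2/15 + 19/60*3/5 + 19/60*2/5 = 329/900
  d_2[C] = 11/30*4/15 + 19/60*1/5 + 19/60*8/15 = 33/100
d_2 = (A=137/450, B=329/900, C=33/100)
  d_3[A] = 137/450*3/5 + 329/900*1/5 + 33/100*1/15 = 5/18
  d_3[B] = 137/450*2/15 + 329/900*3/5 + 33/100*2/5 = 5291/13500
  d_3[C] = 137/450*4/15 + 329/900*1/5 + 33/100*8/15 = 4459/13500
d_3 = (A=5/18, B=5291/13500, C=4459/13500)
  d_4[A] = 5/18*3/5 + 5291/13500*1/5 + 4459/13500*1/15 = 27041/101250
  d_4[B] = 5/18*2/15 + 5291/13500*3/5 + 4459/13500*2/5 = 9097/22500
  d_4[C] = 5/18*4/15 + 5291/13500*1/5 + 4459/13500*8/15 = 13309/40500
d_4 = (A=27041/101250, B=9097/22500, C=13309/40500)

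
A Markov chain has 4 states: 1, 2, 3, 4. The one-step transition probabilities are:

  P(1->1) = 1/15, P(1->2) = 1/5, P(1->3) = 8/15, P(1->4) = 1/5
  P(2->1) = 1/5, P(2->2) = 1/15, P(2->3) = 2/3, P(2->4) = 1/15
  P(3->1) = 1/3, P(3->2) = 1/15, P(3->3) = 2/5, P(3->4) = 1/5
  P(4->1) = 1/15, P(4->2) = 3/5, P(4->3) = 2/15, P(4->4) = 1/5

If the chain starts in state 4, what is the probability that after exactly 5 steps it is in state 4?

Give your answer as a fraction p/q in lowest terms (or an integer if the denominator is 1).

Answer: 132553/759375

Derivation:
Computing P^5 by repeated multiplication:
P^1 =
  1: [1/15, 1/5, 8/15, 1/5]
  2: [1/5, 1/15, 2/3, 1/15]
  3: [1/3, 1/15, 2/5, 1/5]
  4: [1/15, 3/5, 2/15, 1/5]
P^2 =
  1: [53/225, 41/225, 92/225, 13/75]
  2: [19/75, 29/225, 32/75, 43/225]
  3: [41/225, 49/225, 92/225, 43/225]
  4: [41/225, 41/225, 116/225, 3/25]
P^3 =
  1: [1/5, 643/3375, 488/1125, 593/3375]
  2: [667/3375, 683/3375, 1408/3375, 617/3375]
  3: [691/3375, 217/1125, 1456/3375, 577/3375]
  4: [257/1125, 523/3375, 496/1125, 593/3375]
P^4 =
  1: [10517/50625, 9469/50625, 872/2025, 8839/50625]
  2: [10373/50625, 643/3375, 21848/50625, 8759/50625]
  3: [10501/50625, 9373/50625, 21928/50625, 2941/16875]
  4: [10373/50625, 9661/50625, 21512/50625, 9079/50625]
P^5 =
  1: [156763/759375, 5273/28125, 327304/759375, 132937/759375]
  2: [157307/759375, 141443/759375, 65608/151875, 8839/50625]
  3: [52361/253125, 142211/759375, 36328/84375, 133129/759375]
  4: [31199/151875, 48001/253125, 326824/759375, 132553/759375]

(P^5)[4 -> 4] = 132553/759375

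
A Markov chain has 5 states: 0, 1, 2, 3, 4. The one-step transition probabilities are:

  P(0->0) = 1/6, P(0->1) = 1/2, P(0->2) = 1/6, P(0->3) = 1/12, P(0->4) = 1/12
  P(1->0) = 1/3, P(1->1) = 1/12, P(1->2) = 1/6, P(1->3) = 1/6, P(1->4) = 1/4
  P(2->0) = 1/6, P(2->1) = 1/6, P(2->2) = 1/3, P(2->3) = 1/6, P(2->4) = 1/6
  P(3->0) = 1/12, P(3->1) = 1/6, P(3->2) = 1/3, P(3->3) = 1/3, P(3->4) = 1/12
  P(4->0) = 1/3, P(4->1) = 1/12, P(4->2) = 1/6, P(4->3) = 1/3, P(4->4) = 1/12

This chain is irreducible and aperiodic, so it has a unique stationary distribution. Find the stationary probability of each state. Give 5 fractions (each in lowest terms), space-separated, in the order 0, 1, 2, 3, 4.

The stationary distribution satisfies pi = pi * P, i.e.:
  pi_0 = 1/6*pi_0 + 1/3*pi_1 + 1/6*pi_2 + 1/12*pi_3 + 1/3*pi_4
  pi_1 = 1/2*pi_0 + 1/12*pi_1 + 1/6*pi_2 + 1/6*pi_3 + 1/12*pi_4
  pi_2 = 1/6*pi_0 + 1/6*pi_1 + 1/3*pi_2 + 1/3*pi_3 + 1/6*pi_4
  pi_3 = 1/12*pi_0 + 1/6*pi_1 + 1/6*pi_2 + 1/3*pi_3 + 1/3*pi_4
  pi_4 = 1/12*pi_0 + 1/4*pi_1 + 1/6*pi_2 + 1/12*pi_3 + 1/12*pi_4
with normalization: pi_0 + pi_1 + pi_2 + pi_3 + pi_4 = 1.

Using the first 4 balance equations plus normalization, the linear system A*pi = b is:
  [-5/6, 1/3, 1/6, 1/12, 1/3] . pi = 0
  [1/2, -11/12, 1/6, 1/6, 1/12] . pi = 0
  [1/6, 1/6, -2/3, 1/3, 1/6] . pi = 0
  [1/12, 1/6, 1/6, -2/3, 1/3] . pi = 0
  [1, 1, 1, 1, 1] . pi = 1

Solving yields:
  pi_0 = 6/29
  pi_1 = 6/29
  pi_2 = 7/29
  pi_3 = 6/29
  pi_4 = 4/29

Verification (pi * P):
  6/29*1/6 + 6/29*1/3 + 7/29*1/6 + 6/29*1/12 + 4/29*1/3 = 6/29 = pi_0  (ok)
  6/29*1/2 + 6/29*1/12 + 7/29*1/6 + 6/29*1/6 + 4/29*1/12 = 6/29 = pi_1  (ok)
  6/29*1/6 + 6/29*1/6 + 7/29*1/3 + 6/29*1/3 + 4/29*1/6 = 7/29 = pi_2  (ok)
  6/29*1/12 + 6/29*1/6 + 7/29*1/6 + 6/29*1/3 + 4/29*1/3 = 6/29 = pi_3  (ok)
  6/29*1/12 + 6/29*1/4 + 7/29*1/6 + 6/29*1/12 + 4/29*1/12 = 4/29 = pi_4  (ok)

Answer: 6/29 6/29 7/29 6/29 4/29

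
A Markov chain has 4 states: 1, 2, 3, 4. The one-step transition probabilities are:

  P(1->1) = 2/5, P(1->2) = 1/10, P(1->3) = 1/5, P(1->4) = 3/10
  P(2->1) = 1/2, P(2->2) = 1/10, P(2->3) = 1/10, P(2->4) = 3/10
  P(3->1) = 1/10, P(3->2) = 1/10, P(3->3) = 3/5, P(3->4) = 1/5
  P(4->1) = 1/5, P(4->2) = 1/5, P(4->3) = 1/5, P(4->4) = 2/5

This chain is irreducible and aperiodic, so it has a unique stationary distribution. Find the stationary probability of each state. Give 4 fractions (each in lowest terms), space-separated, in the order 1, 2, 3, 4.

The stationary distribution satisfies pi = pi * P, i.e.:
  pi_1 = 2/5*pi_1 + 1/2*pi_2 + 1/10*pi_3 + 1/5*pi_4
  pi_2 = 1/10*pi_1 + 1/10*pi_2 + 1/10*pi_3 + 1/5*pi_4
  pi_3 = 1/5*pi_1 + 1/10*pi_2 + 3/5*pi_3 + 1/5*pi_4
  pi_4 = 3/10*pi_1 + 3/10*pi_2 + 1/5*pi_3 + 2/5*pi_4
with normalization: pi_1 + pi_2 + pi_3 + pi_4 = 1.

Using the first 3 balance equations plus normalization, the linear system A*pi = b is:
  [-3/5, 1/2, 1/10, 1/5] . pi = 0
  [1/10, -9/10, 1/10, 1/5] . pi = 0
  [1/5, 1/10, -2/5, 1/5] . pi = 0
  [1, 1, 1, 1] . pi = 1

Solving yields:
  pi_1 = 20/77
  pi_2 = 10/77
  pi_3 = 24/77
  pi_4 = 23/77

Verification (pi * P):
  20/77*2/5 + 10/77*1/2 + 24/77*1/10 + 23/77*1/5 = 20/77 = pi_1  (ok)
  20/77*1/10 + 10/77*1/10 + 24/77*1/10 + 23/77*1/5 = 10/77 = pi_2  (ok)
  20/77*1/5 + 10/77*1/10 + 24/77*3/5 + 23/77*1/5 = 24/77 = pi_3  (ok)
  20/77*3/10 + 10/77*3/10 + 24/77*1/5 + 23/77*2/5 = 23/77 = pi_4  (ok)

Answer: 20/77 10/77 24/77 23/77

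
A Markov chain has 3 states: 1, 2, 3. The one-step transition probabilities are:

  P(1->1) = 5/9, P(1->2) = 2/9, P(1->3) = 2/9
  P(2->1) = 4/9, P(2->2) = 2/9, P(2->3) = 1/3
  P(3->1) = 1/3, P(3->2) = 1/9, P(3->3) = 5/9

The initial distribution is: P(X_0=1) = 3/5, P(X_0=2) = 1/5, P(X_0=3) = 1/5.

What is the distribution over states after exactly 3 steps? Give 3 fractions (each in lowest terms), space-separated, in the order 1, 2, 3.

Answer: 1667/3645 223/1215 1309/3645

Derivation:
Propagating the distribution step by step (d_{t+1} = d_t * P):
d_0 = (1=3/5, 2=1/5, 3=1/5)
  d_1[1] = 3/5*5/9 + 1/5*4/9 + 1/5*1/3 = 22/45
  d_1[2] = 3/5*2/9 + 1/5*2/9 + 1/5*1/9 = 1/5
  d_1[3] = 3/5*2/9 + 1/5*1/3 + 1/5*5/9 = 14/45
d_1 = (1=22/45, 2=1/5, 3=14/45)
  d_2[1] = 22/45*5/9 + 1/5*4/9 + 14/45*1/3 = 188/405
  d_2[2] = 22/45*2/9 + 1/5*2/9 + 14/45*1/9 = 76/405
  d_2[3] = 22/45*2/9 + 1/5*1/3 + 14/45*5/9 = 47/135
d_2 = (1=188/405, 2=76/405, 3=47/135)
  d_3[1] = 188/405*5/9 + 76/405*4/9 + 47/135*1/3 = 1667/3645
  d_3[2] = 188/405*2/9 + 76/405*2/9 + 47/135*1/9 = 223/1215
  d_3[3] = 188/405*2/9 + 76/405*1/3 + 47/135*5/9 = 1309/3645
d_3 = (1=1667/3645, 2=223/1215, 3=1309/3645)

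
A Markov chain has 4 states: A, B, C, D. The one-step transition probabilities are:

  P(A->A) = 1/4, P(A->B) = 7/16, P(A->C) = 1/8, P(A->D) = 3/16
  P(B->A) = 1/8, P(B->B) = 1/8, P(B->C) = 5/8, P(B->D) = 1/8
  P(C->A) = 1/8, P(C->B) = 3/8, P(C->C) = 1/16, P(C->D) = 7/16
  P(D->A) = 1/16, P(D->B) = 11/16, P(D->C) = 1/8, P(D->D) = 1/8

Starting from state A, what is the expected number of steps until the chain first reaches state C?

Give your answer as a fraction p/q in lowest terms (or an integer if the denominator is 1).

Answer: 2888/885

Derivation:
Let h_i = expected steps to first reach C from state i.
Boundary: h_C = 0.
First-step equations for the other states:
  h_A = 1 + 1/4*h_A + 7/16*h_B + 1/8*h_C + 3/16*h_D
  h_B = 1 + 1/8*h_A + 1/8*h_B + 5/8*h_C + 1/8*h_D
  h_D = 1 + 1/16*h_A + 11/16*h_B + 1/8*h_C + 1/8*h_D

Substituting h_C = 0 and rearranging gives the linear system (I - Q) h = 1:
  [3/4, -7/16, -3/16] . (h_A, h_B, h_D) = 1
  [-1/8, 7/8, -1/8] . (h_A, h_B, h_D) = 1
  [-1/16, -11/16, 7/8] . (h_A, h_B, h_D) = 1

Solving yields:
  h_A = 2888/885
  h_B = 120/59
  h_D = 2632/885

Starting state is A, so the expected hitting time is h_A = 2888/885.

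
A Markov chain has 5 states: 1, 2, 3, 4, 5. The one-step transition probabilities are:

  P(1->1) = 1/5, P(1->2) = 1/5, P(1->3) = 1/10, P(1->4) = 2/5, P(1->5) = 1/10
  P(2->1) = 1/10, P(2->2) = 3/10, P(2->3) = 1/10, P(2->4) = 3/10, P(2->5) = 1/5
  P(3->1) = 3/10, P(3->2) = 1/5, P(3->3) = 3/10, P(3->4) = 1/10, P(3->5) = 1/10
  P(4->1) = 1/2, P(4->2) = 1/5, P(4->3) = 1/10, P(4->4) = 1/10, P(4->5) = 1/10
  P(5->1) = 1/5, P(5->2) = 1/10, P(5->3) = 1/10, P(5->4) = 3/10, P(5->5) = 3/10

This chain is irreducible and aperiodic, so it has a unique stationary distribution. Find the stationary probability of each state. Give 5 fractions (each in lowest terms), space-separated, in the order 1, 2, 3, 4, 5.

Answer: 1015/3796 15/73 1/8 1909/7592 11/73

Derivation:
The stationary distribution satisfies pi = pi * P, i.e.:
  pi_1 = 1/5*pi_1 + 1/10*pi_2 + 3/10*pi_3 + 1/2*pi_4 + 1/5*pi_5
  pi_2 = 1/5*pi_1 + 3/10*pi_2 + 1/5*pi_3 + 1/5*pi_4 + 1/10*pi_5
  pi_3 = 1/10*pi_1 + 1/10*pi_2 + 3/10*pi_3 + 1/10*pi_4 + 1/10*pi_5
  pi_4 = 2/5*pi_1 + 3/10*pi_2 + 1/10*pi_3 + 1/10*pi_4 + 3/10*pi_5
  pi_5 = 1/10*pi_1 + 1/5*pi_2 + 1/10*pi_3 + 1/10*pi_4 + 3/10*pi_5
with normalization: pi_1 + pi_2 + pi_3 + pi_4 + pi_5 = 1.

Using the first 4 balance equations plus normalization, the linear system A*pi = b is:
  [-4/5, 1/10, 3/10, 1/2, 1/5] . pi = 0
  [1/5, -7/10, 1/5, 1/5, 1/10] . pi = 0
  [1/10, 1/10, -7/10, 1/10, 1/10] . pi = 0
  [2/5, 3/10, 1/10, -9/10, 3/10] . pi = 0
  [1, 1, 1, 1, 1] . pi = 1

Solving yields:
  pi_1 = 1015/3796
  pi_2 = 15/73
  pi_3 = 1/8
  pi_4 = 1909/7592
  pi_5 = 11/73

Verification (pi * P):
  1015/3796*1/5 + 15/73*1/10 + 1/8*3/10 + 1909/7592*1/2 + 11/73*1/5 = 1015/3796 = pi_1  (ok)
  1015/3796*1/5 + 15/73*3/10 + 1/8*1/5 + 1909/7592*1/5 + 11/73*1/10 = 15/73 = pi_2  (ok)
  1015/3796*1/10 + 15/73*1/10 + 1/8*3/10 + 1909/7592*1/10 + 11/73*1/10 = 1/8 = pi_3  (ok)
  1015/3796*2/5 + 15/73*3/10 + 1/8*1/10 + 1909/7592*1/10 + 11/73*3/10 = 1909/7592 = pi_4  (ok)
  1015/3796*1/10 + 15/73*1/5 + 1/8*1/10 + 1909/7592*1/10 + 11/73*3/10 = 11/73 = pi_5  (ok)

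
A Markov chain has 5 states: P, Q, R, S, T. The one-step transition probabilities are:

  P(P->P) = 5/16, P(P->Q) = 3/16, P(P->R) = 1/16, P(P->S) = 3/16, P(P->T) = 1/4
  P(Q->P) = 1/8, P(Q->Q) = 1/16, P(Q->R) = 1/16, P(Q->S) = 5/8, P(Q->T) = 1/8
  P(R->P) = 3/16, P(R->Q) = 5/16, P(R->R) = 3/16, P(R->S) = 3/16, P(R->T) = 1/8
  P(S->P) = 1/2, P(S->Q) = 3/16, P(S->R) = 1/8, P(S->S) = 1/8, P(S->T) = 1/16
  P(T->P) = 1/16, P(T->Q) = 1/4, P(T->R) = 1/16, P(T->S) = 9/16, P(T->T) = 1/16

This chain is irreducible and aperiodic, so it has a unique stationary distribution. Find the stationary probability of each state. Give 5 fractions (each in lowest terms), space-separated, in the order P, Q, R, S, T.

The stationary distribution satisfies pi = pi * P, i.e.:
  pi_P = 5/16*pi_P + 1/8*pi_Q + 3/16*pi_R + 1/2*pi_S + 1/16*pi_T
  pi_Q = 3/16*pi_P + 1/16*pi_Q + 5/16*pi_R + 3/16*pi_S + 1/4*pi_T
  pi_R = 1/16*pi_P + 1/16*pi_Q + 3/16*pi_R + 1/8*pi_S + 1/16*pi_T
  pi_S = 3/16*pi_P + 5/8*pi_Q + 3/16*pi_R + 1/8*pi_S + 9/16*pi_T
  pi_T = 1/4*pi_P + 1/8*pi_Q + 1/8*pi_R + 1/16*pi_S + 1/16*pi_T
with normalization: pi_P + pi_Q + pi_R + pi_S + pi_T = 1.

Using the first 4 balance equations plus normalization, the linear system A*pi = b is:
  [-11/16, 1/8, 3/16, 1/2, 1/16] . pi = 0
  [3/16, -15/16, 5/16, 3/16, 1/4] . pi = 0
  [1/16, 1/16, -13/16, 1/8, 1/16] . pi = 0
  [3/16, 5/8, 3/16, -7/8, 9/16] . pi = 0
  [1, 1, 1, 1, 1] . pi = 1

Solving yields:
  pi_P = 12527/43345
  pi_Q = 7994/43345
  pi_R = 4024/43345
  pi_S = 12991/43345
  pi_T = 5809/43345

Verification (pi * P):
  12527/43345*5/16 + 7994/43345*1/8 + 4024/43345*3/16 + 12991/43345*1/2 + 5809/43345*1/16 = 12527/43345 = pi_P  (ok)
  12527/43345*3/16 + 7994/43345*1/16 + 4024/43345*5/16 + 12991/43345*3/16 + 5809/43345*1/4 = 7994/43345 = pi_Q  (ok)
  12527/43345*1/16 + 7994/43345*1/16 + 4024/43345*3/16 + 12991/43345*1/8 + 5809/43345*1/16 = 4024/43345 = pi_R  (ok)
  12527/43345*3/16 + 7994/43345*5/8 + 4024/43345*3/16 + 12991/43345*1/8 + 5809/43345*9/16 = 12991/43345 = pi_S  (ok)
  12527/43345*1/4 + 7994/43345*1/8 + 4024/43345*1/8 + 12991/43345*1/16 + 5809/43345*1/16 = 5809/43345 = pi_T  (ok)

Answer: 12527/43345 7994/43345 4024/43345 12991/43345 5809/43345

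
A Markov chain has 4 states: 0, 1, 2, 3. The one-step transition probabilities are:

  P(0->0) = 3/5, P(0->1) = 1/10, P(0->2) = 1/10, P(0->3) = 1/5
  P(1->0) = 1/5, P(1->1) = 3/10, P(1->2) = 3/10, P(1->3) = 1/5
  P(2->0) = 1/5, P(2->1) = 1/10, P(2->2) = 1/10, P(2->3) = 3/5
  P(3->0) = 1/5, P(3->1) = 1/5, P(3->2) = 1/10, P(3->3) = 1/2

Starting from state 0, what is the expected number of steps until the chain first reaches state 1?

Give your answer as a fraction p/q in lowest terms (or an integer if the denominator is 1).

Let h_i = expected steps to first reach 1 from state i.
Boundary: h_1 = 0.
First-step equations for the other states:
  h_0 = 1 + 3/5*h_0 + 1/10*h_1 + 1/10*h_2 + 1/5*h_3
  h_2 = 1 + 1/5*h_0 + 1/10*h_1 + 1/10*h_2 + 3/5*h_3
  h_3 = 1 + 1/5*h_0 + 1/5*h_1 + 1/10*h_2 + 1/2*h_3

Substituting h_1 = 0 and rearranging gives the linear system (I - Q) h = 1:
  [2/5, -1/10, -1/5] . (h_0, h_2, h_3) = 1
  [-1/5, 9/10, -3/5] . (h_0, h_2, h_3) = 1
  [-1/5, -1/10, 1/2] . (h_0, h_2, h_3) = 1

Solving yields:
  h_0 = 350/47
  h_2 = 330/47
  h_3 = 300/47

Starting state is 0, so the expected hitting time is h_0 = 350/47.

Answer: 350/47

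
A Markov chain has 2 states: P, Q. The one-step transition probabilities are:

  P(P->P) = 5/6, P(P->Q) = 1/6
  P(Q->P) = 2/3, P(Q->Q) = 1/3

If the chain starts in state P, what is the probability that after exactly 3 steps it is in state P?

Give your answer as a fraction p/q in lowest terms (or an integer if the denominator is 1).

Answer: 173/216

Derivation:
Computing P^3 by repeated multiplication:
P^1 =
  P: [5/6, 1/6]
  Q: [2/3, 1/3]
P^2 =
  P: [29/36, 7/36]
  Q: [7/9, 2/9]
P^3 =
  P: [173/216, 43/216]
  Q: [43/54, 11/54]

(P^3)[P -> P] = 173/216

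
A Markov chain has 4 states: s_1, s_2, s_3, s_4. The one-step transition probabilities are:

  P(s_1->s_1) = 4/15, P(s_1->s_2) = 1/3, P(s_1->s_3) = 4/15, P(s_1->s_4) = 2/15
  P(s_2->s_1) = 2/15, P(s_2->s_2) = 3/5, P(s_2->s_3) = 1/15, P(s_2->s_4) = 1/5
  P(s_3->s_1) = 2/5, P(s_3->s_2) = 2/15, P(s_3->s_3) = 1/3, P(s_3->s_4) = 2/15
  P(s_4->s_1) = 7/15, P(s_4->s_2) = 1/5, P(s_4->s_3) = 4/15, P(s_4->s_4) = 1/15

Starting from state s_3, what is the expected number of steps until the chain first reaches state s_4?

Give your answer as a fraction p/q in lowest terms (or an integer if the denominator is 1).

Answer: 185/29

Derivation:
Let h_i = expected steps to first reach s_4 from state i.
Boundary: h_s_4 = 0.
First-step equations for the other states:
  h_s_1 = 1 + 4/15*h_s_1 + 1/3*h_s_2 + 4/15*h_s_3 + 2/15*h_s_4
  h_s_2 = 1 + 2/15*h_s_1 + 3/5*h_s_2 + 1/15*h_s_3 + 1/5*h_s_4
  h_s_3 = 1 + 2/5*h_s_1 + 2/15*h_s_2 + 1/3*h_s_3 + 2/15*h_s_4

Substituting h_s_4 = 0 and rearranging gives the linear system (I - Q) h = 1:
  [11/15, -1/3, -4/15] . (h_s_1, h_s_2, h_s_3) = 1
  [-2/15, 2/5, -1/15] . (h_s_1, h_s_2, h_s_3) = 1
  [-2/5, -2/15, 2/3] . (h_s_1, h_s_2, h_s_3) = 1

Solving yields:
  h_s_1 = 25/4
  h_s_2 = 655/116
  h_s_3 = 185/29

Starting state is s_3, so the expected hitting time is h_s_3 = 185/29.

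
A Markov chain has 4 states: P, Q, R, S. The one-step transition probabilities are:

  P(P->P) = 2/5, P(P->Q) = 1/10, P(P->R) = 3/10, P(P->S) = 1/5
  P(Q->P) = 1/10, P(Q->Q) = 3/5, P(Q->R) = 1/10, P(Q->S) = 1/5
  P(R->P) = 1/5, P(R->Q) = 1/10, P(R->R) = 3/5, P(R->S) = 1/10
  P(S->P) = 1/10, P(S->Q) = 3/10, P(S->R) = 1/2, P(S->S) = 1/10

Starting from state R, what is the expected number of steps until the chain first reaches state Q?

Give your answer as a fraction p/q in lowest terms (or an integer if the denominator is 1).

Answer: 810/101

Derivation:
Let h_i = expected steps to first reach Q from state i.
Boundary: h_Q = 0.
First-step equations for the other states:
  h_P = 1 + 2/5*h_P + 1/10*h_Q + 3/10*h_R + 1/5*h_S
  h_R = 1 + 1/5*h_P + 1/10*h_Q + 3/5*h_R + 1/10*h_S
  h_S = 1 + 1/10*h_P + 3/10*h_Q + 1/2*h_R + 1/10*h_S

Substituting h_Q = 0 and rearranging gives the linear system (I - Q) h = 1:
  [3/5, -3/10, -1/5] . (h_P, h_R, h_S) = 1
  [-1/5, 2/5, -1/10] . (h_P, h_R, h_S) = 1
  [-1/10, -1/2, 9/10] . (h_P, h_R, h_S) = 1

Solving yields:
  h_P = 790/101
  h_R = 810/101
  h_S = 650/101

Starting state is R, so the expected hitting time is h_R = 810/101.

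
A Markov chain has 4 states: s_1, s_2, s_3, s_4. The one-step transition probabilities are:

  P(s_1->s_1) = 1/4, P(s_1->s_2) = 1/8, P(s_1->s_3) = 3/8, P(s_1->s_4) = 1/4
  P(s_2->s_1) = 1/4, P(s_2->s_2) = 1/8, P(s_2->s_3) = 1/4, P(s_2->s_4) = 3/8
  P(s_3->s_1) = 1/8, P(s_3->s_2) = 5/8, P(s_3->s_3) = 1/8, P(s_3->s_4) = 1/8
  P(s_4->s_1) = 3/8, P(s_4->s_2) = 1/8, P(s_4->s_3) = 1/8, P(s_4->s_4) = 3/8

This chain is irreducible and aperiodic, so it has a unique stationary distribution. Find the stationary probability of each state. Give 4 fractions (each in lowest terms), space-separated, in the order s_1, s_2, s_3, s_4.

Answer: 15/58 34/145 127/580 167/580

Derivation:
The stationary distribution satisfies pi = pi * P, i.e.:
  pi_s_1 = 1/4*pi_s_1 + 1/4*pi_s_2 + 1/8*pi_s_3 + 3/8*pi_s_4
  pi_s_2 = 1/8*pi_s_1 + 1/8*pi_s_2 + 5/8*pi_s_3 + 1/8*pi_s_4
  pi_s_3 = 3/8*pi_s_1 + 1/4*pi_s_2 + 1/8*pi_s_3 + 1/8*pi_s_4
  pi_s_4 = 1/4*pi_s_1 + 3/8*pi_s_2 + 1/8*pi_s_3 + 3/8*pi_s_4
with normalization: pi_s_1 + pi_s_2 + pi_s_3 + pi_s_4 = 1.

Using the first 3 balance equations plus normalization, the linear system A*pi = b is:
  [-3/4, 1/4, 1/8, 3/8] . pi = 0
  [1/8, -7/8, 5/8, 1/8] . pi = 0
  [3/8, 1/4, -7/8, 1/8] . pi = 0
  [1, 1, 1, 1] . pi = 1

Solving yields:
  pi_s_1 = 15/58
  pi_s_2 = 34/145
  pi_s_3 = 127/580
  pi_s_4 = 167/580

Verification (pi * P):
  15/58*1/4 + 34/145*1/4 + 127/580*1/8 + 167/580*3/8 = 15/58 = pi_s_1  (ok)
  15/58*1/8 + 34/145*1/8 + 127/580*5/8 + 167/580*1/8 = 34/145 = pi_s_2  (ok)
  15/58*3/8 + 34/145*1/4 + 127/580*1/8 + 167/580*1/8 = 127/580 = pi_s_3  (ok)
  15/58*1/4 + 34/145*3/8 + 127/580*1/8 + 167/580*3/8 = 167/580 = pi_s_4  (ok)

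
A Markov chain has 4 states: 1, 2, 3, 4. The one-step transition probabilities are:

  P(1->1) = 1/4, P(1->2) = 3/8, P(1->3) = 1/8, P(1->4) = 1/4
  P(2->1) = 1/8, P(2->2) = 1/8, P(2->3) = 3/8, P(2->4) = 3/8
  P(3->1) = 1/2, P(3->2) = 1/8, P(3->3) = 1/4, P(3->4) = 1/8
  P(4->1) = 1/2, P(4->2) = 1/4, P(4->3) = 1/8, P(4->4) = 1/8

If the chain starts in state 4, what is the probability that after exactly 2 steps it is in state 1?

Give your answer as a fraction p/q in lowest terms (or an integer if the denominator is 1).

Answer: 9/32

Derivation:
Computing P^2 by repeated multiplication:
P^1 =
  1: [1/4, 3/8, 1/8, 1/4]
  2: [1/8, 1/8, 3/8, 3/8]
  3: [1/2, 1/8, 1/4, 1/8]
  4: [1/2, 1/4, 1/8, 1/8]
P^2 =
  1: [19/64, 7/32, 15/64, 1/4]
  2: [27/64, 13/64, 13/64, 11/64]
  3: [21/64, 17/64, 3/16, 7/32]
  4: [9/32, 17/64, 13/64, 1/4]

(P^2)[4 -> 1] = 9/32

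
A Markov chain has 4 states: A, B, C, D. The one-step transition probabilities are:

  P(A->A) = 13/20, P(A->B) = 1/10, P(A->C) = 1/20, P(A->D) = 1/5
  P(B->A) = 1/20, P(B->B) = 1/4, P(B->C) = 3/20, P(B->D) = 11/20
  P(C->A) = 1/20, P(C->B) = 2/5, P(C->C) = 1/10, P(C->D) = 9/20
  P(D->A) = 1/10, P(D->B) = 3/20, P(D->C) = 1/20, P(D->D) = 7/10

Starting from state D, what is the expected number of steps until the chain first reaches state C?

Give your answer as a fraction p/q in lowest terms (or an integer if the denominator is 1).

Answer: 3220/211

Derivation:
Let h_i = expected steps to first reach C from state i.
Boundary: h_C = 0.
First-step equations for the other states:
  h_A = 1 + 13/20*h_A + 1/10*h_B + 1/20*h_C + 1/5*h_D
  h_B = 1 + 1/20*h_A + 1/4*h_B + 3/20*h_C + 11/20*h_D
  h_D = 1 + 1/10*h_A + 3/20*h_B + 1/20*h_C + 7/10*h_D

Substituting h_C = 0 and rearranging gives the linear system (I - Q) h = 1:
  [7/20, -1/10, -1/5] . (h_A, h_B, h_D) = 1
  [-1/20, 3/4, -11/20] . (h_A, h_B, h_D) = 1
  [-1/10, -3/20, 3/10] . (h_A, h_B, h_D) = 1

Solving yields:
  h_A = 3260/211
  h_B = 2860/211
  h_D = 3220/211

Starting state is D, so the expected hitting time is h_D = 3220/211.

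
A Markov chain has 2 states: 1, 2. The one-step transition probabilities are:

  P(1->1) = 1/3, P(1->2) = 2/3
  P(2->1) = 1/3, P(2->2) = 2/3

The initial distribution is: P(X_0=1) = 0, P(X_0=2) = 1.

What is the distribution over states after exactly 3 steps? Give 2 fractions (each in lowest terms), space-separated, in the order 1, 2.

Answer: 1/3 2/3

Derivation:
Propagating the distribution step by step (d_{t+1} = d_t * P):
d_0 = (1=0, 2=1)
  d_1[1] = 0*1/3 + 1*1/3 = 1/3
  d_1[2] = 0*2/3 + 1*2/3 = 2/3
d_1 = (1=1/3, 2=2/3)
  d_2[1] = 1/3*1/3 + 2/3*1/3 = 1/3
  d_2[2] = 1/3*2/3 + 2/3*2/3 = 2/3
d_2 = (1=1/3, 2=2/3)
  d_3[1] = 1/3*1/3 + 2/3*1/3 = 1/3
  d_3[2] = 1/3*2/3 + 2/3*2/3 = 2/3
d_3 = (1=1/3, 2=2/3)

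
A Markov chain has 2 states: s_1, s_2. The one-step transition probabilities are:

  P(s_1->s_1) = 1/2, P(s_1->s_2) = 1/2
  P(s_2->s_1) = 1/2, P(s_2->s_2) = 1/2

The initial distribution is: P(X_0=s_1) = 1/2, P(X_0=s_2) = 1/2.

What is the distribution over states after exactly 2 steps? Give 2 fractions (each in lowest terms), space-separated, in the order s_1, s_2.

Propagating the distribution step by step (d_{t+1} = d_t * P):
d_0 = (s_1=1/2, s_2=1/2)
  d_1[s_1] = 1/2*1/2 + 1/2*1/2 = 1/2
  d_1[s_2] = 1/2*1/2 + 1/2*1/2 = 1/2
d_1 = (s_1=1/2, s_2=1/2)
  d_2[s_1] = 1/2*1/2 + 1/2*1/2 = 1/2
  d_2[s_2] = 1/2*1/2 + 1/2*1/2 = 1/2
d_2 = (s_1=1/2, s_2=1/2)

Answer: 1/2 1/2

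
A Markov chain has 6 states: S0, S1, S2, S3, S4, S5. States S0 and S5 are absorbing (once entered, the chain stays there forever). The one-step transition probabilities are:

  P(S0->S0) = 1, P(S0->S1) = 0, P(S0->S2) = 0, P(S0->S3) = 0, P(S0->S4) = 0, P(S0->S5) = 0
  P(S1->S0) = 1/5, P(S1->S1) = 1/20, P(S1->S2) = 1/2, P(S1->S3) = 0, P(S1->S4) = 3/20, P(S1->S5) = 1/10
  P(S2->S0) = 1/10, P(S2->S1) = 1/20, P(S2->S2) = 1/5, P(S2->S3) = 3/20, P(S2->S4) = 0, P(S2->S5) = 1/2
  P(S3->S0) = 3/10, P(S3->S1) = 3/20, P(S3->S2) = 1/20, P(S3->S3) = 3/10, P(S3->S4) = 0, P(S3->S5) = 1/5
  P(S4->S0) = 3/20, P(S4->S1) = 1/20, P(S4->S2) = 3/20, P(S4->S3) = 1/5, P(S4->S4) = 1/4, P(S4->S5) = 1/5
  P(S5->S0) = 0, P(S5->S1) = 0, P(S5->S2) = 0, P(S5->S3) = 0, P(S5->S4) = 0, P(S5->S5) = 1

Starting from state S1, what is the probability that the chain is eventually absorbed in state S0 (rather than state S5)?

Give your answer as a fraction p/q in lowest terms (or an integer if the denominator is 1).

Let a_i = P(absorbed in S0 | start in state i).
Boundary conditions: a_S0 = 1, a_S5 = 0.
For each transient state i, a_i = sum_j P(i->j) * a_j:
  a_S1 = 1/5*a_S0 + 1/20*a_S1 + 1/2*a_S2 + 0*a_S3 + 3/20*a_S4 + 1/10*a_S5
  a_S2 = 1/10*a_S0 + 1/20*a_S1 + 1/5*a_S2 + 3/20*a_S3 + 0*a_S4 + 1/2*a_S5
  a_S3 = 3/10*a_S0 + 3/20*a_S1 + 1/20*a_S2 + 3/10*a_S3 + 0*a_S4 + 1/5*a_S5
  a_S4 = 3/20*a_S0 + 1/20*a_S1 + 3/20*a_S2 + 1/5*a_S3 + 1/4*a_S4 + 1/5*a_S5

Substituting a_S0 = 1 and a_S5 = 0, rearrange to (I - Q) a = r where r[i] = P(i -> S0):
  [19/20, -1/2, 0, -3/20] . (a_S1, a_S2, a_S3, a_S4) = 1/5
  [-1/20, 4/5, -3/20, 0] . (a_S1, a_S2, a_S3, a_S4) = 1/10
  [-3/20, -1/20, 7/10, 0] . (a_S1, a_S2, a_S3, a_S4) = 3/10
  [-1/20, -3/20, -1/5, 3/4] . (a_S1, a_S2, a_S3, a_S4) = 3/20

Solving yields:
  a_S1 = 7913/19359
  a_S2 = 4853/19359
  a_S3 = 10339/19359
  a_S4 = 301/717

Starting state is S1, so the absorption probability is a_S1 = 7913/19359.

Answer: 7913/19359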